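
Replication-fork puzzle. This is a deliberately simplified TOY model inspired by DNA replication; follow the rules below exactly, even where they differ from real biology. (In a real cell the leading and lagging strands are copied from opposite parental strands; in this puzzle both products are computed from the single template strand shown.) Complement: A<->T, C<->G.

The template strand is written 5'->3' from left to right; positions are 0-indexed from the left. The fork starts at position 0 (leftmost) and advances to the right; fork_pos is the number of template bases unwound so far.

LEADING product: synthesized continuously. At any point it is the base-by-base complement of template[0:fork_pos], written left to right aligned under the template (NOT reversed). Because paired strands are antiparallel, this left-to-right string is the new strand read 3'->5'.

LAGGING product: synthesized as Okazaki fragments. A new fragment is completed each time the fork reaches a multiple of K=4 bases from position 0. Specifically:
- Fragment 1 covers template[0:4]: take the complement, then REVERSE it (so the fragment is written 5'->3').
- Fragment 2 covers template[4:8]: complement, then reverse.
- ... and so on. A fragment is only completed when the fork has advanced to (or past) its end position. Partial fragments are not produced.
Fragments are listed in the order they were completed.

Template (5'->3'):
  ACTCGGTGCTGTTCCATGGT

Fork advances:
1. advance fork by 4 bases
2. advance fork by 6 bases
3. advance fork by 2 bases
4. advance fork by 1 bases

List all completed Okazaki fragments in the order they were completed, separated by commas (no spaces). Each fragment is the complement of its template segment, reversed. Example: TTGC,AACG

Answer: GAGT,CACC,ACAG

Derivation:
Step 1: advance 4 -> fork_pos = 0 + 4 = 4. Reached multiple(s) of 4: 4 -> fragment 1 completed (1 total).
Step 2: advance 6 -> fork_pos = 4 + 6 = 10. Reached multiple(s) of 4: 8 -> fragment 2 completed (2 total).
Step 3: advance 2 -> fork_pos = 10 + 2 = 12. Reached multiple(s) of 4: 12 -> fragment 3 completed (3 total).
Step 4: advance 1 -> fork_pos = 12 + 1 = 13. Next multiple of 4 is 16 (not reached); still 3 fragment(s).
Final fork_pos = 13, so 3 fragment(s) are complete. Build each: template segment -> complement -> reverse.
Fragment 1: template[0:4] = ACTC -> complement TGAG -> reversed GAGT
Fragment 2: template[4:8] = GGTG -> complement CCAC -> reversed CACC
Fragment 3: template[8:12] = CTGT -> complement GACA -> reversed ACAG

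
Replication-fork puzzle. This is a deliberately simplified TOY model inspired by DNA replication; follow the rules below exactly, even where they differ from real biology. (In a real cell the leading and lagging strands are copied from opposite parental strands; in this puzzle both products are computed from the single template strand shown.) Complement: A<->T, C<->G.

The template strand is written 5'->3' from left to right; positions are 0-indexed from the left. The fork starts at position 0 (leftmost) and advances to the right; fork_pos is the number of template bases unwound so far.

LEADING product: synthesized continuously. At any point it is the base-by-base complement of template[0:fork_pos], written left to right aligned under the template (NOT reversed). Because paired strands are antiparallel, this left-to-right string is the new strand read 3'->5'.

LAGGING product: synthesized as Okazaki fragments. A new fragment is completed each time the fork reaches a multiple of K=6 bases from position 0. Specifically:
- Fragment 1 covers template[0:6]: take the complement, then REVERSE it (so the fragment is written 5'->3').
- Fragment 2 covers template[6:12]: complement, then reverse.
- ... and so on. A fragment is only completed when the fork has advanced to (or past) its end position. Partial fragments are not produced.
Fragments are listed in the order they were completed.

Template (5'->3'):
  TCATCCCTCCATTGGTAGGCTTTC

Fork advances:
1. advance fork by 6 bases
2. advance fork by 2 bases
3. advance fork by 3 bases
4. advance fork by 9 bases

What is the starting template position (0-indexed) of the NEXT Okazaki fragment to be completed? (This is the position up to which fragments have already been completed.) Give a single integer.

Answer: 18

Derivation:
Step 1: advance 6 -> fork_pos = 0 + 6 = 6. Reached multiple(s) of 6: 6 -> fragment 1 completed (1 total).
Step 2: advance 2 -> fork_pos = 6 + 2 = 8. Next multiple of 6 is 12 (not reached); still 1 fragment(s).
Step 3: advance 3 -> fork_pos = 8 + 3 = 11. Next multiple of 6 is 12 (not reached); still 1 fragment(s).
Step 4: advance 9 -> fork_pos = 11 + 9 = 20. Reached multiple(s) of 6: 12, 18 -> fragments 2-3 completed (3 total).
3 fragment(s) completed, covering template[0:18] (3 x 6 = 18). The next fragment, fragment 4, covers template[18:24], so it starts at position 18.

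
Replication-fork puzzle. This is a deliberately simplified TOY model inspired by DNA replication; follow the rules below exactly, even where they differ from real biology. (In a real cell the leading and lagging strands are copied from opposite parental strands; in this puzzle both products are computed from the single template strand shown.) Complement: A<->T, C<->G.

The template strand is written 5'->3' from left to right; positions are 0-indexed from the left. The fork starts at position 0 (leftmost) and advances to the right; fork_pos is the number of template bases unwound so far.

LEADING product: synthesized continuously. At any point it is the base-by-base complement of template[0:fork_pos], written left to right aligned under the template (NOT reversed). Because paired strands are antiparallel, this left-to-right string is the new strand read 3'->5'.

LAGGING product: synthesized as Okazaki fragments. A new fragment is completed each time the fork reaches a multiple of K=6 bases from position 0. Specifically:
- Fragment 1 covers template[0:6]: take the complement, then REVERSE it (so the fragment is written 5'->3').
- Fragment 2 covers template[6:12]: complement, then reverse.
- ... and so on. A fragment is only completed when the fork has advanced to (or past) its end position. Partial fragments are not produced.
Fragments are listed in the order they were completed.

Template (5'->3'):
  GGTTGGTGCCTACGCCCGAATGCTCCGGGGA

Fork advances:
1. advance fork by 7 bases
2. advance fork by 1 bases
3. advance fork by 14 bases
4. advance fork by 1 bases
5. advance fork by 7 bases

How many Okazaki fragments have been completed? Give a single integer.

Step 1: advance 7 -> fork_pos = 0 + 7 = 7. Reached multiple(s) of 6: 6 -> fragment 1 completed (1 total).
Step 2: advance 1 -> fork_pos = 7 + 1 = 8. Next multiple of 6 is 12 (not reached); still 1 fragment(s).
Step 3: advance 14 -> fork_pos = 8 + 14 = 22. Reached multiple(s) of 6: 12, 18 -> fragments 2-3 completed (3 total).
Step 4: advance 1 -> fork_pos = 22 + 1 = 23. Next multiple of 6 is 24 (not reached); still 3 fragment(s).
Step 5: advance 7 -> fork_pos = 23 + 7 = 30. Reached multiple(s) of 6: 24, 30 -> fragments 4-5 completed (5 total).
Check: final fork_pos = 30; the multiples of 6 that are <= 30 are 6..30 -> 30 // 6 = 5 completed fragment(s).

Answer: 5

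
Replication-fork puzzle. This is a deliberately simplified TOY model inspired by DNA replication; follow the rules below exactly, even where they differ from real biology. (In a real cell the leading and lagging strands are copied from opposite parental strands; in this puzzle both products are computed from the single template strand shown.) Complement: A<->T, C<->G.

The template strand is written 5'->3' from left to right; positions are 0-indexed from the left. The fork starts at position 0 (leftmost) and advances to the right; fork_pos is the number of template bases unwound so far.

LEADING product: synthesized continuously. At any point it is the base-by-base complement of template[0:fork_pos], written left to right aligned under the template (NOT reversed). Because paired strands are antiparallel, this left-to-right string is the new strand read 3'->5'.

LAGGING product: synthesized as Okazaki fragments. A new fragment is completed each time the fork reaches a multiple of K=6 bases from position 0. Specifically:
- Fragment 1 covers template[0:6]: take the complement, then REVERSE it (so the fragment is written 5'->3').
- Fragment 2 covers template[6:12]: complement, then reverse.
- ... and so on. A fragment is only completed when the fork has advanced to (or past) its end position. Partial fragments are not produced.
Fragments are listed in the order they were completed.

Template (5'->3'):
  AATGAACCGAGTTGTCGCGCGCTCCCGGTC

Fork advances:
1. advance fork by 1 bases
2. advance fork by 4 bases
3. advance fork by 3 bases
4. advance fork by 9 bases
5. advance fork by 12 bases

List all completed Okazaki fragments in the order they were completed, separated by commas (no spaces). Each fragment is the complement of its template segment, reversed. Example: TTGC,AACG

Answer: TTCATT,ACTCGG,GCGACA,GAGCGC

Derivation:
Step 1: advance 1 -> fork_pos = 0 + 1 = 1. Next multiple of 6 is 6 (not reached); still 0 fragment(s).
Step 2: advance 4 -> fork_pos = 1 + 4 = 5. Next multiple of 6 is 6 (not reached); still 0 fragment(s).
Step 3: advance 3 -> fork_pos = 5 + 3 = 8. Reached multiple(s) of 6: 6 -> fragment 1 completed (1 total).
Step 4: advance 9 -> fork_pos = 8 + 9 = 17. Reached multiple(s) of 6: 12 -> fragment 2 completed (2 total).
Step 5: advance 12 -> fork_pos = 17 + 12 = 29. Reached multiple(s) of 6: 18, 24 -> fragments 3-4 completed (4 total).
Final fork_pos = 29, so 4 fragment(s) are complete. Build each: template segment -> complement -> reverse.
Fragment 1: template[0:6] = AATGAA -> complement TTACTT -> reversed TTCATT
Fragment 2: template[6:12] = CCGAGT -> complement GGCTCA -> reversed ACTCGG
Fragment 3: template[12:18] = TGTCGC -> complement ACAGCG -> reversed GCGACA
Fragment 4: template[18:24] = GCGCTC -> complement CGCGAG -> reversed GAGCGC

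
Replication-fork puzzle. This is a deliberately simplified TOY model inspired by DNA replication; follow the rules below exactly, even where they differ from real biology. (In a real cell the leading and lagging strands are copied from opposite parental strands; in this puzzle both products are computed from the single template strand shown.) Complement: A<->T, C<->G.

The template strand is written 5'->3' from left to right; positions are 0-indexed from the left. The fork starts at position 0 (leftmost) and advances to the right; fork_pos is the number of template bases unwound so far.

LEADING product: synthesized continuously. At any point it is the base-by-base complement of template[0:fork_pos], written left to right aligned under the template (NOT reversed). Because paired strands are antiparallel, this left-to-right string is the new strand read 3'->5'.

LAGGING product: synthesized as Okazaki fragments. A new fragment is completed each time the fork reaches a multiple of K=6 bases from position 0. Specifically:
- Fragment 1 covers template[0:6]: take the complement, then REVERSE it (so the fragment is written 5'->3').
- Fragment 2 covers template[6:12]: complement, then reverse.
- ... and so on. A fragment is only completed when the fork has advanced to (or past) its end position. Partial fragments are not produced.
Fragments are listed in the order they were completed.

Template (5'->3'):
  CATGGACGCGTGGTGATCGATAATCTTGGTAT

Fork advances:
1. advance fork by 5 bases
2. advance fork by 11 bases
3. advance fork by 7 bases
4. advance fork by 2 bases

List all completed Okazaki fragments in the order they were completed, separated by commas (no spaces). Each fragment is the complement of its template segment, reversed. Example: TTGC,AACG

Step 1: advance 5 -> fork_pos = 0 + 5 = 5. Next multiple of 6 is 6 (not reached); still 0 fragment(s).
Step 2: advance 11 -> fork_pos = 5 + 11 = 16. Reached multiple(s) of 6: 6, 12 -> fragments 1-2 completed (2 total).
Step 3: advance 7 -> fork_pos = 16 + 7 = 23. Reached multiple(s) of 6: 18 -> fragment 3 completed (3 total).
Step 4: advance 2 -> fork_pos = 23 + 2 = 25. Reached multiple(s) of 6: 24 -> fragment 4 completed (4 total).
Final fork_pos = 25, so 4 fragment(s) are complete. Build each: template segment -> complement -> reverse.
Fragment 1: template[0:6] = CATGGA -> complement GTACCT -> reversed TCCATG
Fragment 2: template[6:12] = CGCGTG -> complement GCGCAC -> reversed CACGCG
Fragment 3: template[12:18] = GTGATC -> complement CACTAG -> reversed GATCAC
Fragment 4: template[18:24] = GATAAT -> complement CTATTA -> reversed ATTATC

Answer: TCCATG,CACGCG,GATCAC,ATTATC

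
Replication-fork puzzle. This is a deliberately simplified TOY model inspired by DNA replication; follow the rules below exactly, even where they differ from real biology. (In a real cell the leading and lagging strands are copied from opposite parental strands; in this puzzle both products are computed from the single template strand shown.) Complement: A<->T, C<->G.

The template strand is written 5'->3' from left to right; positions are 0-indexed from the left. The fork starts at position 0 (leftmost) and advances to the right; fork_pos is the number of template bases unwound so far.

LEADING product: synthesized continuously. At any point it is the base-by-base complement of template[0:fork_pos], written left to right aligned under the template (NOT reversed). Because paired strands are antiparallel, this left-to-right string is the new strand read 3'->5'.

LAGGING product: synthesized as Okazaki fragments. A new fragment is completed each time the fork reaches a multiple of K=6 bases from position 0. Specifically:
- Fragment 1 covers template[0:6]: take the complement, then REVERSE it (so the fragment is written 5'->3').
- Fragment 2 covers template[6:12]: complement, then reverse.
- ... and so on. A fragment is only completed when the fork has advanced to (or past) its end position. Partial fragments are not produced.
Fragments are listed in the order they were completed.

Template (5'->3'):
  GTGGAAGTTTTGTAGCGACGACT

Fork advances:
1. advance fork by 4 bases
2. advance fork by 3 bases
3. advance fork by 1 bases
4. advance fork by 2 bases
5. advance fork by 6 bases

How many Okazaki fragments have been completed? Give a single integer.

Answer: 2

Derivation:
Step 1: advance 4 -> fork_pos = 0 + 4 = 4. Next multiple of 6 is 6 (not reached); still 0 fragment(s).
Step 2: advance 3 -> fork_pos = 4 + 3 = 7. Reached multiple(s) of 6: 6 -> fragment 1 completed (1 total).
Step 3: advance 1 -> fork_pos = 7 + 1 = 8. Next multiple of 6 is 12 (not reached); still 1 fragment(s).
Step 4: advance 2 -> fork_pos = 8 + 2 = 10. Next multiple of 6 is 12 (not reached); still 1 fragment(s).
Step 5: advance 6 -> fork_pos = 10 + 6 = 16. Reached multiple(s) of 6: 12 -> fragment 2 completed (2 total).
Check: final fork_pos = 16; the multiples of 6 that are <= 16 are 6..12 -> 16 // 6 = 2 completed fragment(s).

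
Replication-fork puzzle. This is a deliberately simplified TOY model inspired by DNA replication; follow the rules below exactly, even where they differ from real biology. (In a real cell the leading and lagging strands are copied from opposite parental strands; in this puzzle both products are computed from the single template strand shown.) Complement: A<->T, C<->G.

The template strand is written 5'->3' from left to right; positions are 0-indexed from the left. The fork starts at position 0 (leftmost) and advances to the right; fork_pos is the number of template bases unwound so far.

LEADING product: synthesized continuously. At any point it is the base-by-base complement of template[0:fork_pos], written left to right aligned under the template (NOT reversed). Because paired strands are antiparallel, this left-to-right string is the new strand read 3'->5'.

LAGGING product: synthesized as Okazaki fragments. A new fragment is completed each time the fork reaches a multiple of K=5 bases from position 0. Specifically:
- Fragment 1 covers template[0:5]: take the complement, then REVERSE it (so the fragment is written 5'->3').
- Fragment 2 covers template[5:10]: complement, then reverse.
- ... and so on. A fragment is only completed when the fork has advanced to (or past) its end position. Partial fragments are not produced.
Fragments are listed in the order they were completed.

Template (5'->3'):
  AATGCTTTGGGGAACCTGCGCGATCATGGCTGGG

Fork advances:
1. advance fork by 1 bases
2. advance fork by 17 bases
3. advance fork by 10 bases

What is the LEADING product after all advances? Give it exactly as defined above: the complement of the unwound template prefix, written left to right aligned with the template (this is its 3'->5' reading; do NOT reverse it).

Answer: TTACGAAACCCCTTGGACGCGCTAGTAC

Derivation:
Step 1: advance 1 -> fork_pos = 0 + 1 = 1.
Step 2: advance 17 -> fork_pos = 1 + 17 = 18.
Step 3: advance 10 -> fork_pos = 18 + 10 = 28.
Unwound prefix: template[0:28] = AATGCTTTGGGGAACCTGCGCGATCATG
Complement it base by base (A<->T, C<->G), keeping left-to-right order:
  [0:5] AATGC -> TTACG
  [5:10] TTTGG -> AAACC
  [10:15] GGAAC -> CCTTG
  [15:20] CTGCG -> GACGC
  [20:25] CGATC -> GCTAG
  [25:28] ATG -> TAC
Concatenate: TTACGAAACCCCTTGGACGCGCTAGTAC (length 28; written aligned with the template, i.e. 3'->5').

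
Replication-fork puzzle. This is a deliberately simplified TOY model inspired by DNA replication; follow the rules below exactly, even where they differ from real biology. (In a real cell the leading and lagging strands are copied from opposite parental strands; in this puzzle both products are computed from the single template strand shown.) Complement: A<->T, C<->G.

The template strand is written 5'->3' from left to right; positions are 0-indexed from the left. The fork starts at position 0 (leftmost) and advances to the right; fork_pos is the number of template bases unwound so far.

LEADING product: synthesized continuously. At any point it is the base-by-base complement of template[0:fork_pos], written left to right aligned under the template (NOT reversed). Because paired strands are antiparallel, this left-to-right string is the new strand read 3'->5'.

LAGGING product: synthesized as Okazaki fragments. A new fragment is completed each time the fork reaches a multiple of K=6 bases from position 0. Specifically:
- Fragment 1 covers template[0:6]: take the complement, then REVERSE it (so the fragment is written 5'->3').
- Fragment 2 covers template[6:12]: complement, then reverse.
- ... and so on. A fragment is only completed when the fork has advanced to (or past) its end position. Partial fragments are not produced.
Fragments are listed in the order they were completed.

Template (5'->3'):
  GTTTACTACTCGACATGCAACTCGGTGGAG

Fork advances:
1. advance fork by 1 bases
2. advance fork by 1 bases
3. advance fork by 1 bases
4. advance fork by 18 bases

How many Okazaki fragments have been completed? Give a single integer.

Step 1: advance 1 -> fork_pos = 0 + 1 = 1. Next multiple of 6 is 6 (not reached); still 0 fragment(s).
Step 2: advance 1 -> fork_pos = 1 + 1 = 2. Next multiple of 6 is 6 (not reached); still 0 fragment(s).
Step 3: advance 1 -> fork_pos = 2 + 1 = 3. Next multiple of 6 is 6 (not reached); still 0 fragment(s).
Step 4: advance 18 -> fork_pos = 3 + 18 = 21. Reached multiple(s) of 6: 6, 12, 18 -> fragments 1-3 completed (3 total).
Check: final fork_pos = 21; the multiples of 6 that are <= 21 are 6..18 -> 21 // 6 = 3 completed fragment(s).

Answer: 3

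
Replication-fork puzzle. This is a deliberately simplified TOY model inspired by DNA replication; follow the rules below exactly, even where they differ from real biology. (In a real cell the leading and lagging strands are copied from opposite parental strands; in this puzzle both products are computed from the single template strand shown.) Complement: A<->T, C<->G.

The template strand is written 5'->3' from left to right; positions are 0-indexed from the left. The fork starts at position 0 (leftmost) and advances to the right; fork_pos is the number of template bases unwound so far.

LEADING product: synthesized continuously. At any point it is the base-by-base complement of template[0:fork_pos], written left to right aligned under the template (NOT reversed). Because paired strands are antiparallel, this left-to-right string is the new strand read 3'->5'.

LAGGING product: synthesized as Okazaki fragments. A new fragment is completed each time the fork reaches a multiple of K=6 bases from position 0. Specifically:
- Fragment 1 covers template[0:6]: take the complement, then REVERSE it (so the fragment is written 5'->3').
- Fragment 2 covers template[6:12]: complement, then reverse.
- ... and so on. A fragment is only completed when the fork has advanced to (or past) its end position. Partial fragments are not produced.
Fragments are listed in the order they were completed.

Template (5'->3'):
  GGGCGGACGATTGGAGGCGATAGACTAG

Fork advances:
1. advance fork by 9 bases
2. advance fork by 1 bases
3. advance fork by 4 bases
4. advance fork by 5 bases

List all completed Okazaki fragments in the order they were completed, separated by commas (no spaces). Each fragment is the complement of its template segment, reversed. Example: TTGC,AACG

Answer: CCGCCC,AATCGT,GCCTCC

Derivation:
Step 1: advance 9 -> fork_pos = 0 + 9 = 9. Reached multiple(s) of 6: 6 -> fragment 1 completed (1 total).
Step 2: advance 1 -> fork_pos = 9 + 1 = 10. Next multiple of 6 is 12 (not reached); still 1 fragment(s).
Step 3: advance 4 -> fork_pos = 10 + 4 = 14. Reached multiple(s) of 6: 12 -> fragment 2 completed (2 total).
Step 4: advance 5 -> fork_pos = 14 + 5 = 19. Reached multiple(s) of 6: 18 -> fragment 3 completed (3 total).
Final fork_pos = 19, so 3 fragment(s) are complete. Build each: template segment -> complement -> reverse.
Fragment 1: template[0:6] = GGGCGG -> complement CCCGCC -> reversed CCGCCC
Fragment 2: template[6:12] = ACGATT -> complement TGCTAA -> reversed AATCGT
Fragment 3: template[12:18] = GGAGGC -> complement CCTCCG -> reversed GCCTCC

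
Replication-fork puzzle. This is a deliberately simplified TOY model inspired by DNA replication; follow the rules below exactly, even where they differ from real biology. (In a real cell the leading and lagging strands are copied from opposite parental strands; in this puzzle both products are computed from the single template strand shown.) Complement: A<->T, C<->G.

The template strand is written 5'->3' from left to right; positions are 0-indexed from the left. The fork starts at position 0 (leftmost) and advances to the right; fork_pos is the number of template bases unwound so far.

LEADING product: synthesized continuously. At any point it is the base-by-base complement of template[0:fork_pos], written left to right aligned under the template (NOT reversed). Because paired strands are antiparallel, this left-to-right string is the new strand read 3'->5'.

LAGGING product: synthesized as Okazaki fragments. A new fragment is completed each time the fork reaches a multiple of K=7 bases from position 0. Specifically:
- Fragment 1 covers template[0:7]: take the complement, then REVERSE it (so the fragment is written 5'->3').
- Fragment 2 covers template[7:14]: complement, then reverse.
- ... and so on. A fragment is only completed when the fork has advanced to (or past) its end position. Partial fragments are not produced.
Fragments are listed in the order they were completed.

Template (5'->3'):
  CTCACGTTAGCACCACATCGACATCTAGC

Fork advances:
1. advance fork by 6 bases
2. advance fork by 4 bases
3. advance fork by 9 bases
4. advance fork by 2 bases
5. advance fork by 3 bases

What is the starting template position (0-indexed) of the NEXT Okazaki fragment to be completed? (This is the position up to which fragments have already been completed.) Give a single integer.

Answer: 21

Derivation:
Step 1: advance 6 -> fork_pos = 0 + 6 = 6. Next multiple of 7 is 7 (not reached); still 0 fragment(s).
Step 2: advance 4 -> fork_pos = 6 + 4 = 10. Reached multiple(s) of 7: 7 -> fragment 1 completed (1 total).
Step 3: advance 9 -> fork_pos = 10 + 9 = 19. Reached multiple(s) of 7: 14 -> fragment 2 completed (2 total).
Step 4: advance 2 -> fork_pos = 19 + 2 = 21. Reached multiple(s) of 7: 21 -> fragment 3 completed (3 total).
Step 5: advance 3 -> fork_pos = 21 + 3 = 24. Next multiple of 7 is 28 (not reached); still 3 fragment(s).
3 fragment(s) completed, covering template[0:21] (3 x 7 = 21). The next fragment, fragment 4, covers template[21:28], so it starts at position 21.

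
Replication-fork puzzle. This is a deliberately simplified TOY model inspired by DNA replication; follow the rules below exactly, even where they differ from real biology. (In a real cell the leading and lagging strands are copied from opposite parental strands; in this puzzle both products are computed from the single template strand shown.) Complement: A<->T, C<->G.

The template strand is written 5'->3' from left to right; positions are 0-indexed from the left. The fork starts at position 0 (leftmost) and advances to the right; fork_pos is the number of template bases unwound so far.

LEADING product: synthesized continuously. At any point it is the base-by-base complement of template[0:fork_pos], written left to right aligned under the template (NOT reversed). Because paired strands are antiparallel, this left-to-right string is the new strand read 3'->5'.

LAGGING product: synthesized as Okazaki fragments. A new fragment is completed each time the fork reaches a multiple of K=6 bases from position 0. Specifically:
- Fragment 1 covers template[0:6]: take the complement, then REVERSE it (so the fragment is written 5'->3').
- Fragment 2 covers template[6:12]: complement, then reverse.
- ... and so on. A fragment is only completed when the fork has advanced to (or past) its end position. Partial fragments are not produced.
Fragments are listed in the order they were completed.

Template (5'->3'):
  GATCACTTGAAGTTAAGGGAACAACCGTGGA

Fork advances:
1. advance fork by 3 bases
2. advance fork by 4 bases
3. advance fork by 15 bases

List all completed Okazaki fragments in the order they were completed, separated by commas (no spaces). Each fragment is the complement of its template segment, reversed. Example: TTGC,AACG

Answer: GTGATC,CTTCAA,CCTTAA

Derivation:
Step 1: advance 3 -> fork_pos = 0 + 3 = 3. Next multiple of 6 is 6 (not reached); still 0 fragment(s).
Step 2: advance 4 -> fork_pos = 3 + 4 = 7. Reached multiple(s) of 6: 6 -> fragment 1 completed (1 total).
Step 3: advance 15 -> fork_pos = 7 + 15 = 22. Reached multiple(s) of 6: 12, 18 -> fragments 2-3 completed (3 total).
Final fork_pos = 22, so 3 fragment(s) are complete. Build each: template segment -> complement -> reverse.
Fragment 1: template[0:6] = GATCAC -> complement CTAGTG -> reversed GTGATC
Fragment 2: template[6:12] = TTGAAG -> complement AACTTC -> reversed CTTCAA
Fragment 3: template[12:18] = TTAAGG -> complement AATTCC -> reversed CCTTAA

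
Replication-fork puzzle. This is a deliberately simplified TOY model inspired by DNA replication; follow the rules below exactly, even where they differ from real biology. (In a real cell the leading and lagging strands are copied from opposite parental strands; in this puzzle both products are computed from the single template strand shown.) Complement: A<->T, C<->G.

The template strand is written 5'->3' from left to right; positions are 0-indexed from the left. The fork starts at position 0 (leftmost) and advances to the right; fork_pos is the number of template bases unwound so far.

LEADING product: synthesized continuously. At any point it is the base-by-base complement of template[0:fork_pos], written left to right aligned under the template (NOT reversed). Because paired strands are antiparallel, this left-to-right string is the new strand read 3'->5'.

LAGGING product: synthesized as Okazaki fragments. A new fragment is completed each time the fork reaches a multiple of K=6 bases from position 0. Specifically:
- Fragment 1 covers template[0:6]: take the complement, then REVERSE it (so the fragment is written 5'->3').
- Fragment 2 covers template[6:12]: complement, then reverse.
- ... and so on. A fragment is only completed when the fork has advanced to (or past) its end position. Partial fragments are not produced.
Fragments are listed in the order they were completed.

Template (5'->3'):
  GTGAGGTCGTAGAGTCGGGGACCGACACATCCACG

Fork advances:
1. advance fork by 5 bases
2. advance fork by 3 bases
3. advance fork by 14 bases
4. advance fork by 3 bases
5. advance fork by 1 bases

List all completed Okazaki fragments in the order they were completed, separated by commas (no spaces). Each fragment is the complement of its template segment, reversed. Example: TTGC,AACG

Step 1: advance 5 -> fork_pos = 0 + 5 = 5. Next multiple of 6 is 6 (not reached); still 0 fragment(s).
Step 2: advance 3 -> fork_pos = 5 + 3 = 8. Reached multiple(s) of 6: 6 -> fragment 1 completed (1 total).
Step 3: advance 14 -> fork_pos = 8 + 14 = 22. Reached multiple(s) of 6: 12, 18 -> fragments 2-3 completed (3 total).
Step 4: advance 3 -> fork_pos = 22 + 3 = 25. Reached multiple(s) of 6: 24 -> fragment 4 completed (4 total).
Step 5: advance 1 -> fork_pos = 25 + 1 = 26. Next multiple of 6 is 30 (not reached); still 4 fragment(s).
Final fork_pos = 26, so 4 fragment(s) are complete. Build each: template segment -> complement -> reverse.
Fragment 1: template[0:6] = GTGAGG -> complement CACTCC -> reversed CCTCAC
Fragment 2: template[6:12] = TCGTAG -> complement AGCATC -> reversed CTACGA
Fragment 3: template[12:18] = AGTCGG -> complement TCAGCC -> reversed CCGACT
Fragment 4: template[18:24] = GGACCG -> complement CCTGGC -> reversed CGGTCC

Answer: CCTCAC,CTACGA,CCGACT,CGGTCC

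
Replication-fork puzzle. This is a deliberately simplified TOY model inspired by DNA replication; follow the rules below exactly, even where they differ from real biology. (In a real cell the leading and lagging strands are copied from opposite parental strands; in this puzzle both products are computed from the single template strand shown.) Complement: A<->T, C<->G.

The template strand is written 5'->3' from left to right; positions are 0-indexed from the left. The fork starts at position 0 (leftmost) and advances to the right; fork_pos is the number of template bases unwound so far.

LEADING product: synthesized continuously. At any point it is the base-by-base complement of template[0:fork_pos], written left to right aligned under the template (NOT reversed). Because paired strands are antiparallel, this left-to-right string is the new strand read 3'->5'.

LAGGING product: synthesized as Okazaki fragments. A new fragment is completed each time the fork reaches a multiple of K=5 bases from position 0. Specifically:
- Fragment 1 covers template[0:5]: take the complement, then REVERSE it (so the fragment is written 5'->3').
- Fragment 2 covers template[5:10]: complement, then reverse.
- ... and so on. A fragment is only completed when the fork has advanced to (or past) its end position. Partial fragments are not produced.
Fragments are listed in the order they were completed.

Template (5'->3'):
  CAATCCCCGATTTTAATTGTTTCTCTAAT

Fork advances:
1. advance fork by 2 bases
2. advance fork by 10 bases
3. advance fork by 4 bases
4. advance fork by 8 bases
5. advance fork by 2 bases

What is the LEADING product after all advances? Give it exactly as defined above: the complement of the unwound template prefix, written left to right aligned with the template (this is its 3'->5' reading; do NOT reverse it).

Answer: GTTAGGGGCTAAAATTAACAAAGAGA

Derivation:
Step 1: advance 2 -> fork_pos = 0 + 2 = 2.
Step 2: advance 10 -> fork_pos = 2 + 10 = 12.
Step 3: advance 4 -> fork_pos = 12 + 4 = 16.
Step 4: advance 8 -> fork_pos = 16 + 8 = 24.
Step 5: advance 2 -> fork_pos = 24 + 2 = 26.
Unwound prefix: template[0:26] = CAATCCCCGATTTTAATTGTTTCTCT
Complement it base by base (A<->T, C<->G), keeping left-to-right order:
  [0:5] CAATC -> GTTAG
  [5:10] CCCGA -> GGGCT
  [10:15] TTTTA -> AAAAT
  [15:20] ATTGT -> TAACA
  [20:25] TTCTC -> AAGAG
  [25:26] T -> A
Concatenate: GTTAGGGGCTAAAATTAACAAAGAGA (length 26; written aligned with the template, i.e. 3'->5').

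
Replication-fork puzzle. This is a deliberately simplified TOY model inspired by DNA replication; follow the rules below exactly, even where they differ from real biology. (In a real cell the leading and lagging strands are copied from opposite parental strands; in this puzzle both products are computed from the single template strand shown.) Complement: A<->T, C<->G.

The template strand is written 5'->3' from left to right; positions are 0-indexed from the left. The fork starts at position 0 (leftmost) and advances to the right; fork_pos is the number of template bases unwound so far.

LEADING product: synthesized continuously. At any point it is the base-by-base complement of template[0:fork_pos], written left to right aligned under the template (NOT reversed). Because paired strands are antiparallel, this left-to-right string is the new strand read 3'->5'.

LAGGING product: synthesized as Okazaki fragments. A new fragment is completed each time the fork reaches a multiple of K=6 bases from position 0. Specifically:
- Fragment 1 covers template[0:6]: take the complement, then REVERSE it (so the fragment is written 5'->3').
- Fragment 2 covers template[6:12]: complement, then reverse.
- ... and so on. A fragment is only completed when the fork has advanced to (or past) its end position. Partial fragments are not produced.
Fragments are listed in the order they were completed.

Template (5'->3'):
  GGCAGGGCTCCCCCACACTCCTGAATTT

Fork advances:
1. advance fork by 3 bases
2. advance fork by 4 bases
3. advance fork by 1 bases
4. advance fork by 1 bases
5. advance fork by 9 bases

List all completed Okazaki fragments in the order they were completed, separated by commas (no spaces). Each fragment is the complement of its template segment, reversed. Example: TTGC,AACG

Answer: CCTGCC,GGGAGC,GTGTGG

Derivation:
Step 1: advance 3 -> fork_pos = 0 + 3 = 3. Next multiple of 6 is 6 (not reached); still 0 fragment(s).
Step 2: advance 4 -> fork_pos = 3 + 4 = 7. Reached multiple(s) of 6: 6 -> fragment 1 completed (1 total).
Step 3: advance 1 -> fork_pos = 7 + 1 = 8. Next multiple of 6 is 12 (not reached); still 1 fragment(s).
Step 4: advance 1 -> fork_pos = 8 + 1 = 9. Next multiple of 6 is 12 (not reached); still 1 fragment(s).
Step 5: advance 9 -> fork_pos = 9 + 9 = 18. Reached multiple(s) of 6: 12, 18 -> fragments 2-3 completed (3 total).
Final fork_pos = 18, so 3 fragment(s) are complete. Build each: template segment -> complement -> reverse.
Fragment 1: template[0:6] = GGCAGG -> complement CCGTCC -> reversed CCTGCC
Fragment 2: template[6:12] = GCTCCC -> complement CGAGGG -> reversed GGGAGC
Fragment 3: template[12:18] = CCACAC -> complement GGTGTG -> reversed GTGTGG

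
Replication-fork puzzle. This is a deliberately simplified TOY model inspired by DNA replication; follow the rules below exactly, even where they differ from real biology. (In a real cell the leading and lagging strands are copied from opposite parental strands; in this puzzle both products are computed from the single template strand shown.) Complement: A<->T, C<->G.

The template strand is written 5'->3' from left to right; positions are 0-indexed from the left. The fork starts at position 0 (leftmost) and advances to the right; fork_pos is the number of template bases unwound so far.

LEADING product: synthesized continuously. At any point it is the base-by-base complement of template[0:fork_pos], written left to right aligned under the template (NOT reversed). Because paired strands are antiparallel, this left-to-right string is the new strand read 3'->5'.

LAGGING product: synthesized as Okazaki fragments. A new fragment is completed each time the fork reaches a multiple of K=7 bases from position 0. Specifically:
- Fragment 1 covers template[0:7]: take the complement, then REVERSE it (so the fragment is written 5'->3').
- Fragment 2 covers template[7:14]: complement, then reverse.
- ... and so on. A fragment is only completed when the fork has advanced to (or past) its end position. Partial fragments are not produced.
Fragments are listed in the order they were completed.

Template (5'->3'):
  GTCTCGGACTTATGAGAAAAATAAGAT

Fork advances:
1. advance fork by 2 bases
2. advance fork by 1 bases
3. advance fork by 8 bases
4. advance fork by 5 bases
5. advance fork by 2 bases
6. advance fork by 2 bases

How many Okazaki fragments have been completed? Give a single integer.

Answer: 2

Derivation:
Step 1: advance 2 -> fork_pos = 0 + 2 = 2. Next multiple of 7 is 7 (not reached); still 0 fragment(s).
Step 2: advance 1 -> fork_pos = 2 + 1 = 3. Next multiple of 7 is 7 (not reached); still 0 fragment(s).
Step 3: advance 8 -> fork_pos = 3 + 8 = 11. Reached multiple(s) of 7: 7 -> fragment 1 completed (1 total).
Step 4: advance 5 -> fork_pos = 11 + 5 = 16. Reached multiple(s) of 7: 14 -> fragment 2 completed (2 total).
Step 5: advance 2 -> fork_pos = 16 + 2 = 18. Next multiple of 7 is 21 (not reached); still 2 fragment(s).
Step 6: advance 2 -> fork_pos = 18 + 2 = 20. Next multiple of 7 is 21 (not reached); still 2 fragment(s).
Check: final fork_pos = 20; the multiples of 7 that are <= 20 are 7..14 -> 20 // 7 = 2 completed fragment(s).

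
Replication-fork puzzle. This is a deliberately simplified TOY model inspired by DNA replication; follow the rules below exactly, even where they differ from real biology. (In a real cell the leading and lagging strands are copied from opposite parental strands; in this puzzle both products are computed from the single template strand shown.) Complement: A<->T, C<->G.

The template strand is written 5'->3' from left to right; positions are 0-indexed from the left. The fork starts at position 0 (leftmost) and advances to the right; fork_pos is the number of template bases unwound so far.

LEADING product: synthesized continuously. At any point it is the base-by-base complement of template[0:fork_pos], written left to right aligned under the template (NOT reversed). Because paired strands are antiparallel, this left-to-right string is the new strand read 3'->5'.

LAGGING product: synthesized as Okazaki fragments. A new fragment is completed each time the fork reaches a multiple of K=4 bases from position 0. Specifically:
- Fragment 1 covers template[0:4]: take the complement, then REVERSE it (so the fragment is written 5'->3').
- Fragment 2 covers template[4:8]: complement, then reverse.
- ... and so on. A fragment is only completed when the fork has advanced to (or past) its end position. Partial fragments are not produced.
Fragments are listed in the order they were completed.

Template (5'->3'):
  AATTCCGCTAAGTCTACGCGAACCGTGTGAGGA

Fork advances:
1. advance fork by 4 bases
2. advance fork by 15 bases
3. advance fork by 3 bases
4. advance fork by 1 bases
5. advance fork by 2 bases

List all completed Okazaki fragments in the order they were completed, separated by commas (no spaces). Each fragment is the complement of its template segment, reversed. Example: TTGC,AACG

Step 1: advance 4 -> fork_pos = 0 + 4 = 4. Reached multiple(s) of 4: 4 -> fragment 1 completed (1 total).
Step 2: advance 15 -> fork_pos = 4 + 15 = 19. Reached multiple(s) of 4: 8, 12, 16 -> fragments 2-4 completed (4 total).
Step 3: advance 3 -> fork_pos = 19 + 3 = 22. Reached multiple(s) of 4: 20 -> fragment 5 completed (5 total).
Step 4: advance 1 -> fork_pos = 22 + 1 = 23. Next multiple of 4 is 24 (not reached); still 5 fragment(s).
Step 5: advance 2 -> fork_pos = 23 + 2 = 25. Reached multiple(s) of 4: 24 -> fragment 6 completed (6 total).
Final fork_pos = 25, so 6 fragment(s) are complete. Build each: template segment -> complement -> reverse.
Fragment 1: template[0:4] = AATT -> complement TTAA -> reversed AATT
Fragment 2: template[4:8] = CCGC -> complement GGCG -> reversed GCGG
Fragment 3: template[8:12] = TAAG -> complement ATTC -> reversed CTTA
Fragment 4: template[12:16] = TCTA -> complement AGAT -> reversed TAGA
Fragment 5: template[16:20] = CGCG -> complement GCGC -> reversed CGCG
Fragment 6: template[20:24] = AACC -> complement TTGG -> reversed GGTT

Answer: AATT,GCGG,CTTA,TAGA,CGCG,GGTT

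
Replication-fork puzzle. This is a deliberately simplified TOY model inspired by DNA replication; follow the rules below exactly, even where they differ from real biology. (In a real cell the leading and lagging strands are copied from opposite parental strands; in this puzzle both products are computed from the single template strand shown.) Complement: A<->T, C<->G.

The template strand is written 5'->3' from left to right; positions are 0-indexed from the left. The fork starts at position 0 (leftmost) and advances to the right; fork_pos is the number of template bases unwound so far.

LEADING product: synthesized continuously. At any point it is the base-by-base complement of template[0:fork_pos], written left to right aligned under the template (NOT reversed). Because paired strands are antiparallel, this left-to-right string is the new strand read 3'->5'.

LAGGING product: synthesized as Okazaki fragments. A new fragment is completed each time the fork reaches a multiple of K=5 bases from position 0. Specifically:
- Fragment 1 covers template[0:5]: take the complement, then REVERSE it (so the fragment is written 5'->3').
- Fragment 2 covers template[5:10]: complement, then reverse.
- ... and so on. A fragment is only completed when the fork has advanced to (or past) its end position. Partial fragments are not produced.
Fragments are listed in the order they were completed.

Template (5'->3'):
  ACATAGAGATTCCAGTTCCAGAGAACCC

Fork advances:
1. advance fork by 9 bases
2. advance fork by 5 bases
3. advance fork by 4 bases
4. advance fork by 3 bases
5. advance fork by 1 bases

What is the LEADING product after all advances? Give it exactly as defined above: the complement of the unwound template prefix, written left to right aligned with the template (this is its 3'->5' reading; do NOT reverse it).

Step 1: advance 9 -> fork_pos = 0 + 9 = 9.
Step 2: advance 5 -> fork_pos = 9 + 5 = 14.
Step 3: advance 4 -> fork_pos = 14 + 4 = 18.
Step 4: advance 3 -> fork_pos = 18 + 3 = 21.
Step 5: advance 1 -> fork_pos = 21 + 1 = 22.
Unwound prefix: template[0:22] = ACATAGAGATTCCAGTTCCAGA
Complement it base by base (A<->T, C<->G), keeping left-to-right order:
  [0:5] ACATA -> TGTAT
  [5:10] GAGAT -> CTCTA
  [10:15] TCCAG -> AGGTC
  [15:20] TTCCA -> AAGGT
  [20:22] GA -> CT
Concatenate: TGTATCTCTAAGGTCAAGGTCT (length 22; written aligned with the template, i.e. 3'->5').

Answer: TGTATCTCTAAGGTCAAGGTCT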